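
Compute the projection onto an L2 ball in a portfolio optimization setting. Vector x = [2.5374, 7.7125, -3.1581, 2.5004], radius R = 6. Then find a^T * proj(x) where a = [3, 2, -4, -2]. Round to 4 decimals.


Step 1: Compute ||x|| (intermediates to 6 decimals).
||x|| = sqrt(2.5374^2 + 7.7125^2 + (-3.1581)^2 + 2.5004^2) = 9.063479
Step 2: Project.
Since ||x|| > R, scale = R/||x|| = 6/9.063479 = 0.661997, proj(x) = scale * x
proj(x) = [1.679751, 5.105652, -2.090653, 1.655257]
Step 3: Dot product.
a^T * proj(x) = 3*1.679751 + 2*5.105652 - 4*(-2.090653) - 2*1.655257 = 20.3027


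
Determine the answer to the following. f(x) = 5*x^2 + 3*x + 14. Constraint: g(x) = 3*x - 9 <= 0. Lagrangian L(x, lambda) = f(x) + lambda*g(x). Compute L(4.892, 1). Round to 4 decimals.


Step 1: Evaluate f(x).
f(4.892) = 5*4.892^2 + 3*4.892 + 14 = 148.3343
Step 2: Evaluate g(x).
g(4.892) = 3*4.892 - 9 = 5.676
Step 3: Compute Lagrangian.
L = 148.3343 + 1*5.676 = 154.0103


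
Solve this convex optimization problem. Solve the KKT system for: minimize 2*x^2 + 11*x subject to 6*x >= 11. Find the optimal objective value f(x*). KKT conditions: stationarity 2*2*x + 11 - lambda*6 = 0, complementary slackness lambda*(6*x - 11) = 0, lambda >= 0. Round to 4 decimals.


Step 1: Try lambda = 0 (constraint inactive).
x_unc = -11/(2*2) = -2.75
Check: 6*-2.75 = -16.5 < 11 -- violated!
Step 2: Constraint must be active: 6*x = 11
x* = 11/6 = 1.8333 (rounded; the exact value 11/6 is used below)
lambda = (2*2*(11/6) + 11)/6 = 3.0556
Step 3: Compute optimal value.
f(x*) = 2*(11/6)^2 + 11*(11/6) = 26.8889


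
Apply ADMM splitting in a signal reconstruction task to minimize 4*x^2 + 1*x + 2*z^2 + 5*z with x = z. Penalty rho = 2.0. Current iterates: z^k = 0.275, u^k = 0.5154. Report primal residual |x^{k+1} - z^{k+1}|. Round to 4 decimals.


ADMM iteration with rho = 2.0, z^k = 0.275, u^k = 0.5154
Step 1: x-update.
Minimize 4*x^2 + 1*x + (2.0/2)*(x - 0.275 + 0.5154)^2
FOC: (2*4 + 2.0)*x = -1 + 2.0*(0.275 - 0.5154)
x^{k+1} = -0.1481
Step 2: z-update.
Minimize 2*z^2 + 5*z + (2.0/2)*(-0.1481 - z + 0.5154)^2
FOC: (2*2 + 2.0)*z = -5 + 2.0*(-0.1481 + 0.5154)
z^{k+1} = -0.7109
Step 3: u-update.
u^{k+1} = 0.5154 - 0.1481 + 0.7109 = 1.0782
Step 4: Primal residual = |-0.1481 + 0.7109| = 0.5628


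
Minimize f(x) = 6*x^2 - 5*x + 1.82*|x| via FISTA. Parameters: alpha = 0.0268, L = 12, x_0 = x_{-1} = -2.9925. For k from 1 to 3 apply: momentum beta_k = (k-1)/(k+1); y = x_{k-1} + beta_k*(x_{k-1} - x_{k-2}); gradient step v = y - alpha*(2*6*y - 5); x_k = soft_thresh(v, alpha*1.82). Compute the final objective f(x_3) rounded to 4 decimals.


FISTA on f(x) = 6*x^2 - 5*x + 1.82*|x|
L = 12, alpha = 0.0268
Iteration 1: beta = 0.0, y = -2.9925 + 0.0*(-2.9925 + 2.9925) = -2.9925
  grad(y) = -40.91, v = y - alpha*grad = -1.8961
  prox(v) = soft_thresh(-1.8961, 0.0488) = -1.8473
Iteration 2: beta = 0.3333, y = -1.8473 + 0.3333*(-1.8473 + 2.9925) = -1.4656
  grad(y) = -22.5874, v = y - alpha*grad = -0.8603
  prox(v) = soft_thresh(-0.8603, 0.0488) = -0.8115
Iteration 3: beta = 0.5, y = -0.8115 + 0.5*(-0.8115 + 1.8473) = -0.2936
  grad(y) = -8.5229, v = y - alpha*grad = -0.0652
  prox(v) = soft_thresh(-0.0652, 0.0488) = -0.0164
f(x_3) = 6*(-0.0164)^2 - 5*(-0.0164) + 1.82*|-0.0164| = 0.1134


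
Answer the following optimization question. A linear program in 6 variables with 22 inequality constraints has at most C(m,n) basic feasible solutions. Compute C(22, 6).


Each vertex corresponds to some choice of n active constraints out of m, so the number of vertices is at most C(m, n) = m! / (n!(m-n)!).
m = 22, n = 6
Numerator: 22 * 21 * 20 * 19 * 18 * 17
Denominator: 6! = 720
C(22, 6) = 74613


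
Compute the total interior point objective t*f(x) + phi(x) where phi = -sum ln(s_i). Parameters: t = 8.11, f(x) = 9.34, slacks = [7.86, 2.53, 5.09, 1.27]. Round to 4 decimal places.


Step 1: Compute log-barrier.
ln values: [2.0618, 0.9282, 1.6273, 0.239]
phi = -(2.0618 + 0.9282 + 1.6273 + 0.239) = -4.8563
Step 2: Compute augmented objective.
t*f(x) = 8.11*9.34 = 75.7474
Total = 75.7474 - 4.8563 = 70.8911


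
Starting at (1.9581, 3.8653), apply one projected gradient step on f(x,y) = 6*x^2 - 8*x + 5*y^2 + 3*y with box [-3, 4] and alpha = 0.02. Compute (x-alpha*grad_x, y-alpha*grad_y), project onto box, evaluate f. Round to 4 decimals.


Step 1: Compute gradient at (1.9581, 3.8653).
grad_x = 2*6*1.9581 - 8 = 15.4972
grad_y = 2*5*3.8653 + 3 = 41.653
Step 2: Gradient step.
x_raw = 1.9581 - 0.02*15.4972 = 1.6482
y_raw = 3.8653 - 0.02*41.653 = 3.0322
Step 3: Project onto [-3, 4].
x_proj = clip(1.6482) = 1.6482
y_proj = clip(3.0322) = 3.0322
Step 4: Evaluate f.
f(1.6482, 3.0322) = 58.1824


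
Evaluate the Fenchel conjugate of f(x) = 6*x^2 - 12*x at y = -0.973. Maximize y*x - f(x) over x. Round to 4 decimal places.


f*(y) = sup_x {y*x - a*x^2 - b*x} = sup_x {(y-b)*x - a*x^2}
FOC: (y - b) - 2a*x = 0 => x* = (y - b)/(2a)
x* = (-0.973 + 12)/(2*6) = 0.9189
f*(-0.973) = (y-b)^2/(4a) = (-0.973 + 12)^2/(4*6)
= 121.5947/24 = 5.0664


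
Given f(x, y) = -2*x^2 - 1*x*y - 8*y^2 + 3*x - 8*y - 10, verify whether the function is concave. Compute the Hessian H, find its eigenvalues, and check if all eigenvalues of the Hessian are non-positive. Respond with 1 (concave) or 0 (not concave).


The Hessian of f(x,y) = -2*x^2 - 1*x*y - 8*y^2 + 3*x - 8*y - 10 is:
H = [[-4, -1], [-1, -16]]
Trace = -4 - 16 = -20
Determinant = -4*-16 - (-1)^2 = 63
Discriminant = (-20)^2 - 4*63 = 148.0
Eigenvalues: lambda_1 = -16.0828, lambda_2 = -3.9172
The function is concave.

1


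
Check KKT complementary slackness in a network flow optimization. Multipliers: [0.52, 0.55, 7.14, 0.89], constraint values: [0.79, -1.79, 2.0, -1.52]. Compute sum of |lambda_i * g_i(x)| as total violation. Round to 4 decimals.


KKT complementary slackness check:
lambda_1 * g_1 = 0.52 * 0.79 = 0.4108
lambda_2 * g_2 = 0.55 * -1.79 = -0.9845
lambda_3 * g_3 = 7.14 * 2.0 = 14.28
lambda_4 * g_4 = 0.89 * -1.52 = -1.3528
Total violation = 0.4108 + 0.9845 + 14.28 + 1.3528 = 17.0281


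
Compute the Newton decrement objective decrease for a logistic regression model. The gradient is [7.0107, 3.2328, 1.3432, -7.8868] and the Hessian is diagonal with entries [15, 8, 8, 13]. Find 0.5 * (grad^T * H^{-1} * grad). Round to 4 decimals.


Step 1: H is diagonal, so H^(-1) * g = [0.4674, 0.4041, 0.1679, -0.6067].
Step 2: g^T H^(-1) g = sum_i g_i^2 / H_ii
  = (7.0107)^2/15 + (3.2328)^2/8 + (1.3432)^2/8 + (-7.8868)^2/13
  = 3.2767 + 1.3064 + 0.2255 + 4.7847 = 9.5933
Step 3: Objective decrease = 0.5 * g^T H^(-1) g = 4.7966


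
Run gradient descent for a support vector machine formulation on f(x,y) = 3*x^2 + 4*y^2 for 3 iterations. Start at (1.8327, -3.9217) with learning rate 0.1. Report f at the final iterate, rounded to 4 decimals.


Gradient descent on f(x,y) = 3*x^2 + 4*y^2.
Starting point: (1.8327, -3.9217), alpha = 0.1
Step 1: grad_x = 2*3*1.8327 = 10.9962, grad_y = 2*4*-3.9217 = -31.3736
  x_1 = 1.8327 - 0.1*10.9962 = 0.7331
  y_1 = -3.9217 - 0.1*-31.3736 = -0.7843
Step 2: grad_x = 2*3*0.7331 = 4.3985, grad_y = 2*4*-0.7843 = -6.2747
  x_2 = 0.7331 - 0.1*4.3985 = 0.2932
  y_2 = -0.7843 - 0.1*-6.2747 = -0.1569
Step 3: grad_x = 2*3*0.2932 = 1.7594, grad_y = 2*4*-0.1569 = -1.2549
  x_3 = 0.2932 - 0.1*1.7594 = 0.1173
  y_3 = -0.1569 - 0.1*-1.2549 = -0.0314
f(0.1173, -0.0314) = 3*0.1173^2 + 4*(-0.0314)^2 = 0.0452


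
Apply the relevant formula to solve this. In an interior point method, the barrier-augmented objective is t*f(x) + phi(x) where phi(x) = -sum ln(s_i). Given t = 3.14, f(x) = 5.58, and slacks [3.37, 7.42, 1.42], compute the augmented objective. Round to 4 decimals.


Step 1: Compute log-barrier.
ln values: [1.2149, 2.0042, 0.3507]
phi = -(1.2149 + 2.0042 + 0.3507) = -3.5697
Step 2: Compute augmented objective.
t*f(x) = 3.14*5.58 = 17.5212
Total = 17.5212 - 3.5697 = 13.9515


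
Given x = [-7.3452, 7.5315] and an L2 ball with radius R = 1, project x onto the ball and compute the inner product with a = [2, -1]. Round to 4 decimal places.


Step 1: Compute ||x|| (intermediates to 6 decimals).
||x|| = sqrt((-7.3452)^2 + 7.5315^2) = 10.52024
Step 2: Project.
Since ||x|| > R, scale = R/||x|| = 1/10.52024 = 0.095055, proj(x) = scale * x
proj(x) = [-0.698198, 0.715907]
Step 3: Dot product.
a^T * proj(x) = 2*(-0.698198) - 1*0.715907 = -2.1123


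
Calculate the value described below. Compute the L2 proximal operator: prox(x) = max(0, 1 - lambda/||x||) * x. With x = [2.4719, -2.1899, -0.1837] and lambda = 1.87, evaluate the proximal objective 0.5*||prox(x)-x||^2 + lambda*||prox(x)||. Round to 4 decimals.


Step 1: Compute ||x||.
||x|| = 3.3075
Step 2: Compute scaling factor.
scale = max(0, 1 - 1.87/3.3075) = 0.4346
Step 3: prox(x) = [1.0743, -0.9518, -0.0798]
||prox(x)|| = 1.4375
Step 4: Proximal objective.
0.5*||prox-x||^2 = 1.7485
lambda*||prox|| = 2.6881
Total = 4.4366


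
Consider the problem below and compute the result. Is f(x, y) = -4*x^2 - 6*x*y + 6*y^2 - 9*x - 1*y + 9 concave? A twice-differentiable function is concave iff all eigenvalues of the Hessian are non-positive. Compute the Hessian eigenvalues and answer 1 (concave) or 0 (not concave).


The Hessian of f(x,y) = -4*x^2 - 6*x*y + 6*y^2 - 9*x - 1*y + 9 is:
H = [[-8, -6], [-6, 12]]
Trace = -8 + 12 = 4
Determinant = -8*12 - (-6)^2 = -132
Discriminant = (4)^2 - 4*-132 = 544.0
Eigenvalues: lambda_1 = -9.6619, lambda_2 = 13.6619
The function is not concave.

0


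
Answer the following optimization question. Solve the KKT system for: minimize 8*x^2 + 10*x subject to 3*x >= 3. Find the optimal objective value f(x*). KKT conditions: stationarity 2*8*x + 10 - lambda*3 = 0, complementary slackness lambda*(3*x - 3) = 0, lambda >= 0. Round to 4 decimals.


Step 1: Try lambda = 0 (constraint inactive).
x_unc = -10/(2*8) = -0.625
Check: 3*-0.625 = -1.875 < 3 -- violated!
Step 2: Constraint must be active: 3*x = 3
x* = 3/3 = 1.0
lambda = (2*8*1.0 + 10)/3 = 8.6667
Step 3: Compute optimal value.
f(x*) = 8*1.0^2 + 10*1.0 = 18.0


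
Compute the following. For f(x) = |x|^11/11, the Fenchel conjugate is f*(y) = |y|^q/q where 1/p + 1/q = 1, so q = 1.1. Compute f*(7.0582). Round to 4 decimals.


The conjugate exponent q satisfies 1/p + 1/q = 1.
p = 11, so q = 11/(11 - 1) = 1.1
|y|^q = 7.0582^1.1 = 8.5815
f*(7.0582) = 8.5815 / 1.1 = 7.8014


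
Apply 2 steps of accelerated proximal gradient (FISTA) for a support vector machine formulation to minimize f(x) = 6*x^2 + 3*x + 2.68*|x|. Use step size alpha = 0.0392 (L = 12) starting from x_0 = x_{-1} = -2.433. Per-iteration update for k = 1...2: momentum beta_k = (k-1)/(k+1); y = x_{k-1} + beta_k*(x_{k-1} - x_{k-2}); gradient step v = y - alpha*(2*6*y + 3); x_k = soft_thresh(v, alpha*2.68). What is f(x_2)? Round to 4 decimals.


FISTA on f(x) = 6*x^2 + 3*x + 2.68*|x|
L = 12, alpha = 0.0392
Iteration 1: beta = 0.0, y = -2.433 + 0.0*(-2.433 + 2.433) = -2.433
  grad(y) = -26.196, v = y - alpha*grad = -1.4061
  prox(v) = soft_thresh(-1.4061, 0.1051) = -1.3011
Iteration 2: beta = 0.3333, y = -1.3011 + 0.3333*(-1.3011 + 2.433) = -0.9237
  grad(y) = -8.085, v = y - alpha*grad = -0.6068
  prox(v) = soft_thresh(-0.6068, 0.1051) = -0.5018
f(x_2) = 6*(-0.5018)^2 + 3*(-0.5018) + 2.68*|-0.5018| = 1.35


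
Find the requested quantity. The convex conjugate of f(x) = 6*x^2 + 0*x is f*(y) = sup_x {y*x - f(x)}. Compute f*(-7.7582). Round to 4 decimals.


f*(y) = sup_x {y*x - a*x^2 - b*x} = sup_x {(y-b)*x - a*x^2}
FOC: (y - b) - 2a*x = 0 => x* = (y - b)/(2a)
x* = (-7.7582 - 0)/(2*6) = -0.6465
f*(-7.7582) = (y-b)^2/(4a) = (-7.7582 - 0)^2/(4*6)
= 60.1897/24 = 2.5079


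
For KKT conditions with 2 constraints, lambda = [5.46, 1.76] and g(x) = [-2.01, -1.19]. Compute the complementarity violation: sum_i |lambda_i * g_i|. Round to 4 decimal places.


KKT complementary slackness check:
lambda_1 * g_1 = 5.46 * -2.01 = -10.9746
lambda_2 * g_2 = 1.76 * -1.19 = -2.0944
Total violation = 10.9746 + 2.0944 = 13.069


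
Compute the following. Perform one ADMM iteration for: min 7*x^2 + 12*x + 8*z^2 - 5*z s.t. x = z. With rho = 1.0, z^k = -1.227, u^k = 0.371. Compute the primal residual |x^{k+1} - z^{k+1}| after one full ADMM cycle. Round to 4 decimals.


ADMM iteration with rho = 1.0, z^k = -1.227, u^k = 0.371
Step 1: x-update.
Minimize 7*x^2 + 12*x + (1.0/2)*(x + 1.227 + 0.371)^2
FOC: (2*7 + 1.0)*x = -12 + 1.0*(-1.227 - 0.371)
x^{k+1} = -0.9065
Step 2: z-update.
Minimize 8*z^2 - 5*z + (1.0/2)*(-0.9065 - z + 0.371)^2
FOC: (2*8 + 1.0)*z = 5 + 1.0*(-0.9065 + 0.371)
z^{k+1} = 0.2626
Step 3: u-update.
u^{k+1} = 0.371 - 0.9065 - 0.2626 = -0.7981
Step 4: Primal residual = |-0.9065 - 0.2626| = 1.1691


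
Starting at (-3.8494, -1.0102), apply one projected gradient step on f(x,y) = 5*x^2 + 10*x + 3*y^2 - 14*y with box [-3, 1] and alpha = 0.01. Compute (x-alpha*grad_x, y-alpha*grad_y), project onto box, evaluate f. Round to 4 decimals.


Step 1: Compute gradient at (-3.8494, -1.0102).
grad_x = 2*5*-3.8494 + 10 = -28.494
grad_y = 2*3*-1.0102 - 14 = -20.0612
Step 2: Gradient step.
x_raw = -3.8494 - 0.01*-28.494 = -3.5645
y_raw = -1.0102 - 0.01*-20.0612 = -0.8096
Step 3: Project onto [-3, 1].
x_proj = clip(-3.5645) = -3.0
y_proj = clip(-0.8096) = -0.8096
Step 4: Evaluate f.
f(-3.0, -0.8096) = 28.3005


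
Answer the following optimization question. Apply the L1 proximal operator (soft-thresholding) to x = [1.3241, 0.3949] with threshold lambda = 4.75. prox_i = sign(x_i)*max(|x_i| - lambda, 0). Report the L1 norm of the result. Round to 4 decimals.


Soft-thresholding with lambda = 4.75:
prox(1.3241) = sign(1.3241)*max(|1.3241| - 4.75, 0) = 0.0
prox(0.3949) = sign(0.3949)*max(|0.3949| - 4.75, 0) = 0.0
prox(x) = [0.0, 0.0]
||prox(x)||_1 = 0.0 + 0.0 = 0.0


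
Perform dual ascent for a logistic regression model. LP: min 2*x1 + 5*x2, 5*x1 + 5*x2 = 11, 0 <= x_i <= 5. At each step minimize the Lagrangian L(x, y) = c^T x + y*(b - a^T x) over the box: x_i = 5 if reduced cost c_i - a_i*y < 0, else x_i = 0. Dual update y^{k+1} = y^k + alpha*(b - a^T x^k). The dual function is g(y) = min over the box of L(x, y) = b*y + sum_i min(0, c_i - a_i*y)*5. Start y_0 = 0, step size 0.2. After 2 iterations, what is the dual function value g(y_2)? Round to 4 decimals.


Dual ascent for LP: min 2*x1 + 5*x2, 5*x1 + 5*x2 = 11, 0 <= x_i <= 5
Step 1: y^k = 0.0, reduced costs: (2.0, 5.0)
  x^k = (0.0, 0.0), subgradient = b - a^T x = 11.0
  y^{k+1} = 0.0 + 0.2*11.0 = 2.2
Step 2: y^k = 2.2, reduced costs: (-9.0, -6.0)
  x^k = (5.0, 5.0), subgradient = b - a^T x = -39.0
  y^{k+1} = 2.2 + 0.2*-39.0 = -5.6
Dual objective at y_2 = -5.6: reduced costs (30.0, 33.0), box minimizer x = (0.0, 0.0)
g(y_2) = b*y + (c1 - a1*y)*x1 + (c2 - a2*y)*x2 = 11*(-5.6) + 30.0*0.0 + 33.0*0.0 = -61.6 + 0.0 + 0.0 = -61.6


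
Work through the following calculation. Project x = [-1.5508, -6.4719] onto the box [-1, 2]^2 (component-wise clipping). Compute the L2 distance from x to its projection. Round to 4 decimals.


Project each component onto [-1, 2].
clip(-1.5508) = -1.0, clip(-6.4719) = -1.0
Projection = [-1.0, -1.0]
Squared diffs: [0.3034, 29.9417]
Distance = sqrt(30.2451) = 5.4996


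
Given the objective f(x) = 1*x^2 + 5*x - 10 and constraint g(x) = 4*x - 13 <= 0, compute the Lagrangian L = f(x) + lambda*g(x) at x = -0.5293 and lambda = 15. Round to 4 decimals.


Step 1: Evaluate f(x).
f(-0.5293) = 1*(-0.5293)^2 + 5*(-0.5293) - 10 = -12.3663
Step 2: Evaluate g(x).
g(-0.5293) = 4*-0.5293 - 13 = -15.1172
Step 3: Compute Lagrangian.
L = -12.3663 + 15*-15.1172 = -239.1243


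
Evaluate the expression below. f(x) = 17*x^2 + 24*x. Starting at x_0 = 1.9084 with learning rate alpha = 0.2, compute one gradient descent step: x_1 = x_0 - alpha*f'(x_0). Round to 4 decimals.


We compute the gradient at x_0 and apply the update.
f'(x) = 34*x + 24
f'(1.9084) = 34*1.9084 + 24 = 88.8856
x_1 = 1.9084 - 0.2*88.8856 = -15.8687


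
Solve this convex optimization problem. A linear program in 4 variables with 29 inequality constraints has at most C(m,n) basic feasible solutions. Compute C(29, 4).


Each vertex corresponds to some choice of n active constraints out of m, so the number of vertices is at most C(m, n) = m! / (n!(m-n)!).
m = 29, n = 4
Numerator: 29 * 28 * 27 * 26
Denominator: 4! = 24
C(29, 4) = 23751


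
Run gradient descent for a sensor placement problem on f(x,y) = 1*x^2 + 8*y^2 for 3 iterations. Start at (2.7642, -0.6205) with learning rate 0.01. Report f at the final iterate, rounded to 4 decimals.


Gradient descent on f(x,y) = 1*x^2 + 8*y^2.
Starting point: (2.7642, -0.6205), alpha = 0.01
Step 1: grad_x = 2*1*2.7642 = 5.5284, grad_y = 2*8*-0.6205 = -9.928
  x_1 = 2.7642 - 0.01*5.5284 = 2.7089
  y_1 = -0.6205 - 0.01*-9.928 = -0.5212
Step 2: grad_x = 2*1*2.7089 = 5.4178, grad_y = 2*8*-0.5212 = -8.3395
  x_2 = 2.7089 - 0.01*5.4178 = 2.6547
  y_2 = -0.5212 - 0.01*-8.3395 = -0.4378
Step 3: grad_x = 2*1*2.6547 = 5.3095, grad_y = 2*8*-0.4378 = -7.0052
  x_3 = 2.6547 - 0.01*5.3095 = 2.6016
  y_3 = -0.4378 - 0.01*-7.0052 = -0.3678
f(2.6016, -0.3678) = 1*2.6016^2 + 8*(-0.3678)^2 = 7.8506


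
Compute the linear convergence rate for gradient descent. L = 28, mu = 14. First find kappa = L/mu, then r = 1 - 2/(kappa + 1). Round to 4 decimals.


Step 1: Compute the condition number.
kappa = L/mu = 28/14 = 2.0
Step 2: Compute the convergence rate.
r = 1 - 2/(kappa + 1) = 1 - 2*mu/(L + mu) = (L - mu)/(L + mu) = 14/42 = 0.3333


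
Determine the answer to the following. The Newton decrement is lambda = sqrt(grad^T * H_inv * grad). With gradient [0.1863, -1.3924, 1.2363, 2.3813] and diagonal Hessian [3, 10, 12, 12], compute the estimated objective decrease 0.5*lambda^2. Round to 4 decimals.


Step 1: H is diagonal, so H^(-1) * g = [0.0621, -0.1392, 0.103, 0.1984].
Step 2: g^T H^(-1) g = sum_i g_i^2 / H_ii
  = (0.1863)^2/3 + (-1.3924)^2/10 + (1.2363)^2/12 + (2.3813)^2/12
  = 0.0116 + 0.1939 + 0.1274 + 0.4725 = 0.8054
Step 3: Objective decrease = 0.5 * g^T H^(-1) g = 0.4027


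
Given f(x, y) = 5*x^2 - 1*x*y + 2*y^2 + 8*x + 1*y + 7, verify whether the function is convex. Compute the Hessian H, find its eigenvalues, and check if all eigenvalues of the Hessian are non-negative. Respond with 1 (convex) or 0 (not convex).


The Hessian of f(x,y) = 5*x^2 - 1*x*y + 2*y^2 + 8*x + 1*y + 7 is:
H = [[10, -1], [-1, 4]]
Trace = 10 + 4 = 14
Determinant = 10*4 - (-1)^2 = 39
Discriminant = (14)^2 - 4*39 = 40.0
Eigenvalues: lambda_1 = 3.8377, lambda_2 = 10.1623
The function is convex.

1


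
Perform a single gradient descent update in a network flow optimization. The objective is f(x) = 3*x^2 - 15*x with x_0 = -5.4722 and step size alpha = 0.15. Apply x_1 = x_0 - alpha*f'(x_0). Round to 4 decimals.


We compute the gradient at x_0 and apply the update.
f'(x) = 6*x - 15
f'(-5.4722) = 6*-5.4722 - 15 = -47.8332
x_1 = -5.4722 - 0.15*-47.8332 = 1.7028


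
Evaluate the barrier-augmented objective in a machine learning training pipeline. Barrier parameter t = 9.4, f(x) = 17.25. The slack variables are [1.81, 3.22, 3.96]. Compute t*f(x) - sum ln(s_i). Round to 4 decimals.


Step 1: Compute log-barrier.
ln values: [0.5933, 1.1694, 1.3762]
phi = -(0.5933 + 1.1694 + 1.3762) = -3.139
Step 2: Compute augmented objective.
t*f(x) = 9.4*17.25 = 162.15
Total = 162.15 - 3.139 = 159.011


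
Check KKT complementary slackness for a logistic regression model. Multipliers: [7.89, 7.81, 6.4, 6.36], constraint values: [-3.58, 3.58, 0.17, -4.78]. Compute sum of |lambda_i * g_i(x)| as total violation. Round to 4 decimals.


KKT complementary slackness check:
lambda_1 * g_1 = 7.89 * -3.58 = -28.2462
lambda_2 * g_2 = 7.81 * 3.58 = 27.9598
lambda_3 * g_3 = 6.4 * 0.17 = 1.088
lambda_4 * g_4 = 6.36 * -4.78 = -30.4008
Total violation = 28.2462 + 27.9598 + 1.088 + 30.4008 = 87.6948


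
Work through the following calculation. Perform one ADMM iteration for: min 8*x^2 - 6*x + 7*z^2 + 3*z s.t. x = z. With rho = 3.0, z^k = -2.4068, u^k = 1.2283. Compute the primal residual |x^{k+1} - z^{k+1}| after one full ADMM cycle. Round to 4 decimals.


ADMM iteration with rho = 3.0, z^k = -2.4068, u^k = 1.2283
Step 1: x-update.
Minimize 8*x^2 - 6*x + (3.0/2)*(x + 2.4068 + 1.2283)^2
FOC: (2*8 + 3.0)*x = 6 + 3.0*(-2.4068 - 1.2283)
x^{k+1} = -0.2582
Step 2: z-update.
Minimize 7*z^2 + 3*z + (3.0/2)*(-0.2582 - z + 1.2283)^2
FOC: (2*7 + 3.0)*z = -3 + 3.0*(-0.2582 + 1.2283)
z^{k+1} = -0.0053
Step 3: u-update.
u^{k+1} = 1.2283 - 0.2582 + 0.0053 = 0.9754
Step 4: Primal residual = |-0.2582 + 0.0053| = 0.2529


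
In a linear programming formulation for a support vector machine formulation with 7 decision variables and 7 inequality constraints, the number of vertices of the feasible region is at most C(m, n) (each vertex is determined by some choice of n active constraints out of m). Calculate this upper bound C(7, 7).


Each vertex corresponds to some choice of n active constraints out of m, so the number of vertices is at most C(m, n) = m! / (n!(m-n)!).
m = 7, n = 7
Numerator: 7 * 6 * 5 * 4 * 3 * 2 * 1
Denominator: 7! = 5040
C(7, 7) = 1


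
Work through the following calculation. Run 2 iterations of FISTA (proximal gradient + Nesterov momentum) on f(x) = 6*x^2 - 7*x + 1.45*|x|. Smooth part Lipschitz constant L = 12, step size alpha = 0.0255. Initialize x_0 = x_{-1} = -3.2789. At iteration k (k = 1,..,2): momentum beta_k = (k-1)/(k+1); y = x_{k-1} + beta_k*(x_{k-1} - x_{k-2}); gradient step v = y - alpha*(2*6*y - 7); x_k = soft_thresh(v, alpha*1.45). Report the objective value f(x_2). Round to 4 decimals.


FISTA on f(x) = 6*x^2 - 7*x + 1.45*|x|
L = 12, alpha = 0.0255
Iteration 1: beta = 0.0, y = -3.2789 + 0.0*(-3.2789 + 3.2789) = -3.2789
  grad(y) = -46.3468, v = y - alpha*grad = -2.0971
  prox(v) = soft_thresh(-2.0971, 0.037) = -2.0601
Iteration 2: beta = 0.3333, y = -2.0601 + 0.3333*(-2.0601 + 3.2789) = -1.6538
  grad(y) = -26.8457, v = y - alpha*grad = -0.9692
  prox(v) = soft_thresh(-0.9692, 0.037) = -0.9323
f(x_2) = 6*(-0.9323)^2 - 7*(-0.9323) + 1.45*|-0.9323| = 13.0924


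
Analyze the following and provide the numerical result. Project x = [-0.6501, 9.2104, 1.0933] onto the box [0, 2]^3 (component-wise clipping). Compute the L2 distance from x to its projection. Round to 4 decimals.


Project each component onto [0, 2].
clip(-0.6501) = 0.0, clip(9.2104) = 2.0, clip(1.0933) = 1.0933
Projection = [0.0, 2.0, 1.0933]
Squared diffs: [0.4226, 51.9899, 0.0]
Distance = sqrt(52.4125) = 7.2396


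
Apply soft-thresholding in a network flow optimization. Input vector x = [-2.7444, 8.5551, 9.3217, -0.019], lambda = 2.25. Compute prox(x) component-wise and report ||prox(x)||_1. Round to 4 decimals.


Soft-thresholding with lambda = 2.25:
prox(-2.7444) = sign(-2.7444)*max(|-2.7444| - 2.25, 0) = -0.4944
prox(8.5551) = sign(8.5551)*max(|8.5551| - 2.25, 0) = 6.3051
prox(9.3217) = sign(9.3217)*max(|9.3217| - 2.25, 0) = 7.0717
prox(-0.019) = sign(-0.019)*max(|-0.019| - 2.25, 0) = 0.0
prox(x) = [-0.4944, 6.3051, 7.0717, 0.0]
||prox(x)||_1 = 0.4944 + 6.3051 + 7.0717 + 0.0 = 13.8712


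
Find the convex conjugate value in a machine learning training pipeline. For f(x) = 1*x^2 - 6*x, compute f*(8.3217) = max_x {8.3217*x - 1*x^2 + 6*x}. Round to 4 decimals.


f*(y) = sup_x {y*x - a*x^2 - b*x} = sup_x {(y-b)*x - a*x^2}
FOC: (y - b) - 2a*x = 0 => x* = (y - b)/(2a)
x* = (8.3217 + 6)/(2*1) = 7.1609
f*(8.3217) = (y-b)^2/(4a) = (8.3217 + 6)^2/(4*1)
= 205.1111/4 = 51.2778


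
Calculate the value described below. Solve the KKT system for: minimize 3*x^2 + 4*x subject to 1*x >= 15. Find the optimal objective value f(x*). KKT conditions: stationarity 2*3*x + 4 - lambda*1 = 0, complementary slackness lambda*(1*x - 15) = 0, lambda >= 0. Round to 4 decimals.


Step 1: Try lambda = 0 (constraint inactive).
x_unc = -4/(2*3) = -0.6667
Check: 1*-0.6667 = -0.6667 < 15 -- violated!
Step 2: Constraint must be active: 1*x = 15
x* = 15/1 = 15.0
lambda = (2*3*15.0 + 4)/1 = 94.0
Step 3: Compute optimal value.
f(x*) = 3*15.0^2 + 4*15.0 = 735.0


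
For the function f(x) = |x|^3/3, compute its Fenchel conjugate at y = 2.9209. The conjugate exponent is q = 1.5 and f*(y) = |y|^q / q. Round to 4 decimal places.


The conjugate exponent q satisfies 1/p + 1/q = 1.
p = 3, so q = 3/(3 - 1) = 1.5
|y|^q = 2.9209^1.5 = 4.992
f*(2.9209) = 4.992 / 1.5 = 3.328


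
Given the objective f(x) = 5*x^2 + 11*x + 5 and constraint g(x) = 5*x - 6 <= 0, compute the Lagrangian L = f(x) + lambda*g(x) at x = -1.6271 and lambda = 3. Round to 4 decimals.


Step 1: Evaluate f(x).
f(-1.6271) = 5*(-1.6271)^2 + 11*(-1.6271) + 5 = 0.3392
Step 2: Evaluate g(x).
g(-1.6271) = 5*-1.6271 - 6 = -14.1355
Step 3: Compute Lagrangian.
L = 0.3392 + 3*-14.1355 = -42.0673


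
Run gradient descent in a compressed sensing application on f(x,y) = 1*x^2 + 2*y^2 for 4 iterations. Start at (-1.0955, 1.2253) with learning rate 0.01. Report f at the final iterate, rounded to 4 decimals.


Gradient descent on f(x,y) = 1*x^2 + 2*y^2.
Starting point: (-1.0955, 1.2253), alpha = 0.01
Step 1: grad_x = 2*1*-1.0955 = -2.191, grad_y = 2*2*1.2253 = 4.9012
  x_1 = -1.0955 - 0.01*-2.191 = -1.0736
  y_1 = 1.2253 - 0.01*4.9012 = 1.1763
Step 2: grad_x = 2*1*-1.0736 = -2.1472, grad_y = 2*2*1.1763 = 4.7052
  x_2 = -1.0736 - 0.01*-2.1472 = -1.0521
  y_2 = 1.1763 - 0.01*4.7052 = 1.1292
Step 3: grad_x = 2*1*-1.0521 = -2.1042, grad_y = 2*2*1.1292 = 4.5169
  x_3 = -1.0521 - 0.01*-2.1042 = -1.0311
  y_3 = 1.1292 - 0.01*4.5169 = 1.0841
Step 4: grad_x = 2*1*-1.0311 = -2.0622, grad_y = 2*2*1.0841 = 4.3363
  x_4 = -1.0311 - 0.01*-2.0622 = -1.0105
  y_4 = 1.0841 - 0.01*4.3363 = 1.0407
f(-1.0105, 1.0407) = 1*(-1.0105)^2 + 2*1.0407^2 = 3.1871


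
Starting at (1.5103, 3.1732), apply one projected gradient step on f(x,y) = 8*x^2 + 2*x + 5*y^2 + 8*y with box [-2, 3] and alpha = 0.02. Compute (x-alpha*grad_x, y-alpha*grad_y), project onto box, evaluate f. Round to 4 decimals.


Step 1: Compute gradient at (1.5103, 3.1732).
grad_x = 2*8*1.5103 + 2 = 26.1648
grad_y = 2*5*3.1732 + 8 = 39.732
Step 2: Gradient step.
x_raw = 1.5103 - 0.02*26.1648 = 0.987
y_raw = 3.1732 - 0.02*39.732 = 2.3786
Step 3: Project onto [-2, 3].
x_proj = clip(0.987) = 0.987
y_proj = clip(2.3786) = 2.3786
Step 4: Evaluate f.
f(0.987, 2.3786) = 57.0836


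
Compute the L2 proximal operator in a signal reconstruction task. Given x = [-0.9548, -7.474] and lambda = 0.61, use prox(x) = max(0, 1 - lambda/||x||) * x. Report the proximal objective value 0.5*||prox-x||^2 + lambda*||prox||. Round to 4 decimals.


Step 1: Compute ||x||.
||x|| = 7.5347
Step 2: Compute scaling factor.
scale = max(0, 1 - 0.61/7.5347) = 0.919
Step 3: prox(x) = [-0.8775, -6.8689]
||prox(x)|| = 6.9247
Step 4: Proximal objective.
0.5*||prox-x||^2 = 0.1861
lambda*||prox|| = 4.2241
Total = 4.4101


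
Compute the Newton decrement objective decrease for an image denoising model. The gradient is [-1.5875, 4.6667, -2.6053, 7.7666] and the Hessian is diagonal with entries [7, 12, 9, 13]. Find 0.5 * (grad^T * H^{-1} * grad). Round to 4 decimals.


Step 1: H is diagonal, so H^(-1) * g = [-0.2268, 0.3889, -0.2895, 0.5974].
Step 2: g^T H^(-1) g = sum_i g_i^2 / H_ii
  = (-1.5875)^2/7 + (4.6667)^2/12 + (-2.6053)^2/9 + (7.7666)^2/13
  = 0.36 + 1.8148 + 0.7542 + 4.64 = 7.569
Step 3: Objective decrease = 0.5 * g^T H^(-1) g = 3.7845


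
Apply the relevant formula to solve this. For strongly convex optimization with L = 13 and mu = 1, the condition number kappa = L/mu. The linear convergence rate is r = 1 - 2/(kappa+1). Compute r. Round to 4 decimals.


Step 1: Compute the condition number.
kappa = L/mu = 13/1 = 13.0
Step 2: Compute the convergence rate.
r = 1 - 2/(kappa + 1) = 1 - 2*mu/(L + mu) = (L - mu)/(L + mu) = 12/14 = 0.8571


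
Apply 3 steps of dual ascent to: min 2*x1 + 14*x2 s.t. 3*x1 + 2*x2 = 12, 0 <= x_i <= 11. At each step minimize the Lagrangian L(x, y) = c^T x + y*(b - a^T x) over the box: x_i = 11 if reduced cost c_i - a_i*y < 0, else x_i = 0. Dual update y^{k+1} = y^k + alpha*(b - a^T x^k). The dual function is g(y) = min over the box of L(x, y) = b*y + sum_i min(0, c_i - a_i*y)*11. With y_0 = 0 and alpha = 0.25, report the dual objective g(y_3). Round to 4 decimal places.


Dual ascent for LP: min 2*x1 + 14*x2, 3*x1 + 2*x2 = 12, 0 <= x_i <= 11
Step 1: y^k = 0.0, reduced costs: (2.0, 14.0)
  x^k = (0.0, 0.0), subgradient = b - a^T x = 12.0
  y^{k+1} = 0.0 + 0.25*12.0 = 3.0
Step 2: y^k = 3.0, reduced costs: (-7.0, 8.0)
  x^k = (11.0, 0.0), subgradient = b - a^T x = -21.0
  y^{k+1} = 3.0 + 0.25*-21.0 = -2.25
Step 3: y^k = -2.25, reduced costs: (8.75, 18.5)
  x^k = (0.0, 0.0), subgradient = b - a^T x = 12.0
  y^{k+1} = -2.25 + 0.25*12.0 = 0.75
Dual objective at y_3 = 0.75: reduced costs (-0.25, 12.5), box minimizer x = (11.0, 0.0)
g(y_3) = b*y + (c1 - a1*y)*x1 + (c2 - a2*y)*x2 = 12*0.75 + (-0.25)*11.0 + 12.5*0.0 = 9.0 - 2.75 + 0.0 = 6.25


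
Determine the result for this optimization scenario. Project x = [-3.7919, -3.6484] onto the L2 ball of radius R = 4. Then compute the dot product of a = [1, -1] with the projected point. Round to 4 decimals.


Step 1: Compute ||x|| (intermediates to 6 decimals).
||x|| = sqrt((-3.7919)^2 + (-3.6484)^2) = 5.262065
Step 2: Project.
Since ||x|| > R, scale = R/||x|| = 4/5.262065 = 0.760158, proj(x) = scale * x
proj(x) = [-2.882443, -2.77336]
Step 3: Dot product.
a^T * proj(x) = 1*(-2.882443) - 1*(-2.77336) = -0.1091


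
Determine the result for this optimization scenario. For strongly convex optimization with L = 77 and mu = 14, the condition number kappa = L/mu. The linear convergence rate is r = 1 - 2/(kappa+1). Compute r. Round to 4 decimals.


Step 1: Compute the condition number.
kappa = L/mu = 77/14 = 5.5
Step 2: Compute the convergence rate.
r = 1 - 2/(kappa + 1) = 1 - 2*mu/(L + mu) = (L - mu)/(L + mu) = 63/91 = 0.6923


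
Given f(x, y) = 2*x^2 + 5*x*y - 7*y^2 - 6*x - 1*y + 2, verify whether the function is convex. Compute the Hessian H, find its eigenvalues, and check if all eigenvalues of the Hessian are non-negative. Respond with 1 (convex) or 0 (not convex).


The Hessian of f(x,y) = 2*x^2 + 5*x*y - 7*y^2 - 6*x - 1*y + 2 is:
H = [[4, 5], [5, -14]]
Trace = 4 - 14 = -10
Determinant = 4*-14 - (5)^2 = -81
Discriminant = (-10)^2 - 4*-81 = 424.0
Eigenvalues: lambda_1 = -15.2956, lambda_2 = 5.2956
The function is not convex.

0


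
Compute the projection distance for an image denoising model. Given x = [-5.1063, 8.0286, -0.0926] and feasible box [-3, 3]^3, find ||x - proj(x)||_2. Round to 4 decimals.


Project each component onto [-3, 3].
clip(-5.1063) = -3.0, clip(8.0286) = 3.0, clip(-0.0926) = -0.0926
Projection = [-3.0, 3.0, -0.0926]
Squared diffs: [4.4365, 25.2868, 0.0]
Distance = sqrt(29.7233) = 5.4519


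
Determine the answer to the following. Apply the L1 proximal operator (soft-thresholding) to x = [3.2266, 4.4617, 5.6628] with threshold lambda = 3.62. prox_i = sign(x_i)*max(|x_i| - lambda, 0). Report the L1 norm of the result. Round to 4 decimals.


Soft-thresholding with lambda = 3.62:
prox(3.2266) = sign(3.2266)*max(|3.2266| - 3.62, 0) = 0.0
prox(4.4617) = sign(4.4617)*max(|4.4617| - 3.62, 0) = 0.8417
prox(5.6628) = sign(5.6628)*max(|5.6628| - 3.62, 0) = 2.0428
prox(x) = [0.0, 0.8417, 2.0428]
||prox(x)||_1 = 0.0 + 0.8417 + 2.0428 = 2.8845


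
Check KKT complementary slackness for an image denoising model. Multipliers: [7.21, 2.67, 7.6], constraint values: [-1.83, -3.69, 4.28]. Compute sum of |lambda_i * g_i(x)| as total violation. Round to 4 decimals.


KKT complementary slackness check:
lambda_1 * g_1 = 7.21 * -1.83 = -13.1943
lambda_2 * g_2 = 2.67 * -3.69 = -9.8523
lambda_3 * g_3 = 7.6 * 4.28 = 32.528
Total violation = 13.1943 + 9.8523 + 32.528 = 55.5746


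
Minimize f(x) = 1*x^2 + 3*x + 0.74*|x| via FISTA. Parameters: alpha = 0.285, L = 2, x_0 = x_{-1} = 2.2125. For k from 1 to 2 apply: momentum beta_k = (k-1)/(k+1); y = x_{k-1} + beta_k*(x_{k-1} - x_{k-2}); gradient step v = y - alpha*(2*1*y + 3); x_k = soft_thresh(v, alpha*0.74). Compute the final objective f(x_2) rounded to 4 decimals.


FISTA on f(x) = 1*x^2 + 3*x + 0.74*|x|
L = 2, alpha = 0.285
Iteration 1: beta = 0.0, y = 2.2125 + 0.0*(2.2125 - 2.2125) = 2.2125
  grad(y) = 7.425, v = y - alpha*grad = 0.0964
  prox(v) = soft_thresh(0.0964, 0.2109) = 0.0
Iteration 2: beta = 0.3333, y = 0.0 + 0.3333*(0.0 - 2.2125) = -0.7375
  grad(y) = 1.525, v = y - alpha*grad = -1.1721
  prox(v) = soft_thresh(-1.1721, 0.2109) = -0.9612
f(x_2) = 1*(-0.9612)^2 + 3*(-0.9612) + 0.74*|-0.9612| = -1.2484


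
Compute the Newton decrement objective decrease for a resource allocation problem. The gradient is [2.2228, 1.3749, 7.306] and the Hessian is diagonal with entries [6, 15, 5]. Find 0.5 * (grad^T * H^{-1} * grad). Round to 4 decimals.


Step 1: H is diagonal, so H^(-1) * g = [0.3705, 0.0917, 1.4612].
Step 2: g^T H^(-1) g = sum_i g_i^2 / H_ii
  = (2.2228)^2/6 + (1.3749)^2/15 + (7.306)^2/5
  = 0.8235 + 0.126 + 10.6755 = 11.625
Step 3: Objective decrease = 0.5 * g^T H^(-1) g = 5.8125


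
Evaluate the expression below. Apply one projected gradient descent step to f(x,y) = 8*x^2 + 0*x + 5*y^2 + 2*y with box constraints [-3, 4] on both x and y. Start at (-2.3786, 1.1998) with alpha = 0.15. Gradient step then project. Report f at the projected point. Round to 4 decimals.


Step 1: Compute gradient at (-2.3786, 1.1998).
grad_x = 2*8*-2.3786 + 0 = -38.0576
grad_y = 2*5*1.1998 + 2 = 13.998
Step 2: Gradient step.
x_raw = -2.3786 - 0.15*-38.0576 = 3.33
y_raw = 1.1998 - 0.15*13.998 = -0.8999
Step 3: Project onto [-3, 4].
x_proj = clip(3.33) = 3.33
y_proj = clip(-0.8999) = -0.8999
Step 4: Evaluate f.
f(3.33, -0.8999) = 90.9626


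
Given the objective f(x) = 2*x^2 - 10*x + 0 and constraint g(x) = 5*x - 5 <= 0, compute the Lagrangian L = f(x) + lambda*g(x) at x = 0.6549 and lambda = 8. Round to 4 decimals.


Step 1: Evaluate f(x).
f(0.6549) = 2*0.6549^2 - 10*0.6549 + 0 = -5.6912
Step 2: Evaluate g(x).
g(0.6549) = 5*0.6549 - 5 = -1.7255
Step 3: Compute Lagrangian.
L = -5.6912 + 8*-1.7255 = -19.4952


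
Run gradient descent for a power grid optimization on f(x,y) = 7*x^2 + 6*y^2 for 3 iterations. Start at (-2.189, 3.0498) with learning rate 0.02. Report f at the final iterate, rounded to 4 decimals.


Gradient descent on f(x,y) = 7*x^2 + 6*y^2.
Starting point: (-2.189, 3.0498), alpha = 0.02
Step 1: grad_x = 2*7*-2.189 = -30.646, grad_y = 2*6*3.0498 = 36.5976
  x_1 = -2.189 - 0.02*-30.646 = -1.5761
  y_1 = 3.0498 - 0.02*36.5976 = 2.3178
Step 2: grad_x = 2*7*-1.5761 = -22.0651, grad_y = 2*6*2.3178 = 27.8142
  x_2 = -1.5761 - 0.02*-22.0651 = -1.1348
  y_2 = 2.3178 - 0.02*27.8142 = 1.7616
Step 3: grad_x = 2*7*-1.1348 = -15.8869, grad_y = 2*6*1.7616 = 21.1388
  x_3 = -1.1348 - 0.02*-15.8869 = -0.817
  y_3 = 1.7616 - 0.02*21.1388 = 1.3388
f(-0.817, 1.3388) = 7*(-0.817)^2 + 6*1.3388^2 = 15.427


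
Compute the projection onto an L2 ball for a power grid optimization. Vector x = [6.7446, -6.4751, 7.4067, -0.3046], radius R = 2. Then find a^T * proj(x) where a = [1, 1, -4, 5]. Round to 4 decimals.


Step 1: Compute ||x|| (intermediates to 6 decimals).
||x|| = sqrt(6.7446^2 + (-6.4751)^2 + 7.4067^2 + (-0.3046)^2) = 11.931829
Step 2: Project.
Since ||x|| > R, scale = R/||x|| = 2/11.931829 = 0.167619, proj(x) = scale * x
proj(x) = [1.130523, -1.08535, 1.241504, -0.051057]
Step 3: Dot product.
a^T * proj(x) = 1*1.130523 + 1*(-1.08535) - 4*1.241504 + 5*(-0.051057) = -5.1761


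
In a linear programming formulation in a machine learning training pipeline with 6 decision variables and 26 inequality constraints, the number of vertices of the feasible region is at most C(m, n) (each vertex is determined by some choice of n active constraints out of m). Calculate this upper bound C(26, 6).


Each vertex corresponds to some choice of n active constraints out of m, so the number of vertices is at most C(m, n) = m! / (n!(m-n)!).
m = 26, n = 6
Numerator: 26 * 25 * 24 * 23 * 22 * 21
Denominator: 6! = 720
C(26, 6) = 230230


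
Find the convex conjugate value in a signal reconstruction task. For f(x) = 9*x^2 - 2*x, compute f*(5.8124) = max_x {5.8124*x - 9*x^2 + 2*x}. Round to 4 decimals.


f*(y) = sup_x {y*x - a*x^2 - b*x} = sup_x {(y-b)*x - a*x^2}
FOC: (y - b) - 2a*x = 0 => x* = (y - b)/(2a)
x* = (5.8124 + 2)/(2*9) = 0.434
f*(5.8124) = (y-b)^2/(4a) = (5.8124 + 2)^2/(4*9)
= 61.0336/36 = 1.6954


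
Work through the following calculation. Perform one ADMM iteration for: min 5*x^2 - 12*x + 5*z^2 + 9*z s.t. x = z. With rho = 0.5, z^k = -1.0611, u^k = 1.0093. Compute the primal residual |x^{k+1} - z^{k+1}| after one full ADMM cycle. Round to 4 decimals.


ADMM iteration with rho = 0.5, z^k = -1.0611, u^k = 1.0093
Step 1: x-update.
Minimize 5*x^2 - 12*x + (0.5/2)*(x + 1.0611 + 1.0093)^2
FOC: (2*5 + 0.5)*x = 12 + 0.5*(-1.0611 - 1.0093)
x^{k+1} = 1.0443
Step 2: z-update.
Minimize 5*z^2 + 9*z + (0.5/2)*(1.0443 - z + 1.0093)^2
FOC: (2*5 + 0.5)*z = -9 + 0.5*(1.0443 + 1.0093)
z^{k+1} = -0.7594
Step 3: u-update.
u^{k+1} = 1.0093 + 1.0443 + 0.7594 = 2.8129
Step 4: Primal residual = |1.0443 + 0.7594| = 1.8036


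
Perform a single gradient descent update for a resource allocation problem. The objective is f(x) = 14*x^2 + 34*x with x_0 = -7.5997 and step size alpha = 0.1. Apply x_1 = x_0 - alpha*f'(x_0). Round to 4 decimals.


We compute the gradient at x_0 and apply the update.
f'(x) = 28*x + 34
f'(-7.5997) = 28*-7.5997 + 34 = -178.7916
x_1 = -7.5997 - 0.1*-178.7916 = 10.2795


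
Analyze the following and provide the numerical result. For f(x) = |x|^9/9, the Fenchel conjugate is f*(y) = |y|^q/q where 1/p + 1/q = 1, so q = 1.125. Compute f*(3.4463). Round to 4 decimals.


The conjugate exponent q satisfies 1/p + 1/q = 1.
p = 9, so q = 9/(9 - 1) = 1.125
|y|^q = 3.4463^1.125 = 4.0227
f*(3.4463) = 4.0227 / 1.125 = 3.5758


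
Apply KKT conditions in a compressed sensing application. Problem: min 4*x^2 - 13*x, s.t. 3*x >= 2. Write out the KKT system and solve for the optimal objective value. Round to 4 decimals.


Step 1: Try lambda = 0 (constraint inactive).
Stationarity: 2*4*x - 13 = 0
x* = 13/(2*4) = 1.625
Check constraint: 3*1.625 = 4.875 >= 2 -- satisfied.
Step 2: Compute optimal value.
f(x*) = 4*1.625^2 - 13*1.625 = -10.5625


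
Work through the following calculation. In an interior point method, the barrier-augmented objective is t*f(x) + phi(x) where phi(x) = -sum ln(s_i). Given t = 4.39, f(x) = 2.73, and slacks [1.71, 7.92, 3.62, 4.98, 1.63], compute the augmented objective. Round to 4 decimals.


Step 1: Compute log-barrier.
ln values: [0.5365, 2.0694, 1.2865, 1.6054, 0.4886]
phi = -(0.5365 + 2.0694 + 1.2865 + 1.6054 + 0.4886) = -5.9864
Step 2: Compute augmented objective.
t*f(x) = 4.39*2.73 = 11.9847
Total = 11.9847 - 5.9864 = 5.9983


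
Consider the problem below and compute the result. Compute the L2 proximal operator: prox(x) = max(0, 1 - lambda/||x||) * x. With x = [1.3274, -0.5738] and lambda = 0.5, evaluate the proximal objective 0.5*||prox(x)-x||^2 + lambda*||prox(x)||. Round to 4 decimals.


Step 1: Compute ||x||.
||x|| = 1.4461
Step 2: Compute scaling factor.
scale = max(0, 1 - 0.5/1.4461) = 0.6542
Step 3: prox(x) = [0.8684, -0.3754]
||prox(x)|| = 0.9461
Step 4: Proximal objective.
0.5*||prox-x||^2 = 0.125
lambda*||prox|| = 0.4731
Total = 0.5981


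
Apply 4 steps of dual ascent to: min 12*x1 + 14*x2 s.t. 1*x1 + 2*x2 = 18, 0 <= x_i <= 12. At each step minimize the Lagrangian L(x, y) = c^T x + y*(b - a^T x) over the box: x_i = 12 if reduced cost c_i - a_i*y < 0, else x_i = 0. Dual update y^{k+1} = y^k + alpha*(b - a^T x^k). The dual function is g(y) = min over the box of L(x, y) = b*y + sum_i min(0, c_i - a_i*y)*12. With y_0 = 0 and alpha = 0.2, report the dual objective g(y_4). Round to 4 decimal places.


Dual ascent for LP: min 12*x1 + 14*x2, 1*x1 + 2*x2 = 18, 0 <= x_i <= 12
Step 1: y^k = 0.0, reduced costs: (12.0, 14.0)
  x^k = (0.0, 0.0), subgradient = b - a^T x = 18.0
  y^{k+1} = 0.0 + 0.2*18.0 = 3.6
Step 2: y^k = 3.6, reduced costs: (8.4, 6.8)
  x^k = (0.0, 0.0), subgradient = b - a^T x = 18.0
  y^{k+1} = 3.6 + 0.2*18.0 = 7.2
Step 3: y^k = 7.2, reduced costs: (4.8, -0.4)
  x^k = (0.0, 12.0), subgradient = b - a^T x = -6.0
  y^{k+1} = 7.2 + 0.2*-6.0 = 6.0
Step 4: y^k = 6.0, reduced costs: (6.0, 2.0)
  x^k = (0.0, 0.0), subgradient = b - a^T x = 18.0
  y^{k+1} = 6.0 + 0.2*18.0 = 9.6
Dual objective at y_4 = 9.6: reduced costs (2.4, -5.2), box minimizer x = (0.0, 12.0)
g(y_4) = b*y + (c1 - a1*y)*x1 + (c2 - a2*y)*x2 = 18*9.6 + 2.4*0.0 + (-5.2)*12.0 = 172.8 + 0.0 - 62.4 = 110.4
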